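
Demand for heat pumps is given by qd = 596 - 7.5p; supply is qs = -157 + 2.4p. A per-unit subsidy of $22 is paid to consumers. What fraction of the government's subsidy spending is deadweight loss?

DWL / government spending = 220/721

Pre-subsidy: 596 - 7.5p = -157 + 2.4p gives p* = 2510/33, q* = 281/11.
With the rebate, buyers effectively pay pb = ps − 22, where ps is the price sellers receive.
Demand in terms of ps becomes qd = 596 − 7.5(ps − 22) = 761 - 7.5ps. Setting this equal to supply: 761 - 7.5ps = -157 + 2.4ps, so ps = 1020/11.
Buyers pay pb = 1020/11 − 22 = 778/11; q' = -157 + 2.4·(1020/11) = 721/11.
ΔCS = ½(281/11 + 721/11)(2510/33 − 778/11) = 2672/11; ΔPS = ½(281/11 + 721/11)(1020/11 − 2510/33) = 8350/11.
Government spending = 22 × 721/11 = 1442.
DWL = ½ × 22 × (721/11 − 281/11) = 440; fraction = 440 / 1442 = 220/721.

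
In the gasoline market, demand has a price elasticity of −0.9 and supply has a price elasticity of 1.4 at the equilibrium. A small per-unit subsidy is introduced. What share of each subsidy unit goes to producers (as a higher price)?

For a small subsidy around the equilibrium, the benefit split depends on the relative slopes, which at a point are proportional to the elasticities.
Buyer share = εs/(εs + |εd|) = 1.4/(1.4 + 0.9) = 14/23; seller share = |εd|/(εs + |εd|) = 9/23.
So producers capture 9/23 of the subsidy.

Producer share = 9/23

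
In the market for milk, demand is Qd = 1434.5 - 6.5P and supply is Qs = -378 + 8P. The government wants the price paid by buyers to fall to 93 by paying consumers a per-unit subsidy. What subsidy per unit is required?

Required subsidy s = 58 per unit

At a buyer price of 93, quantity demanded is 1434.5 − 6.5·93 = 830.
Sellers supply 830 only when they receive Ps with -378 + 8·Ps = 830, i.e. Ps = 151.
s = Ps − Pb = 151 − 93 = 58.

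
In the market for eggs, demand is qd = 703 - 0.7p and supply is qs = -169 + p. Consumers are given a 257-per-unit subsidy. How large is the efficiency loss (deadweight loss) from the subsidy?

Pre-subsidy: 703 - 0.7p = -169 + p gives p* = 8720/17, q* = 5847/17.
With the rebate, buyers effectively pay pb = ps − 257, where ps is the price sellers receive.
Demand in terms of ps becomes qd = 703 − 0.7(ps − 257) = 882.9 - 0.7ps. Setting this equal to supply: 882.9 - 0.7ps = -169 + ps, so ps = 10519/17.
Buyers pay pb = 10519/17 − 257 = 6150/17; q' = -169 + 1·(10519/17) = 7646/17.
The subsidy expands output by 7646/17 − 5847/17 = 1799/17 past the efficient level; on those units the gap between marginal cost and willingness to pay runs from 0 up to 257.
DWL = ½ × 257 × 1799/17 = 462343/34.

Deadweight loss = 462343/34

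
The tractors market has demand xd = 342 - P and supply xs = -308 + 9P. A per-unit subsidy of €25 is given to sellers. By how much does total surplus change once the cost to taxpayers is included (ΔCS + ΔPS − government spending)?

Pre-subsidy: 342 - P = -308 + 9P gives P* = 65, x* = 277.
With the subsidy, sellers receive Ps = Pb + 25 for each unit, where Pb is the price buyers pay.
Supply in terms of Pb becomes xs = -308 + 9(Pb + 25) = -83 + 9Pb. Setting this equal to demand: 342 - Pb = -83 + 9Pb, so Pb = 42.5.
Sellers receive Ps = 42.5 + 25 = 67.5; x' = 342 − 1·42.5 = 299.5.
ΔCS = ½(277 + 299.5)(65 − 42.5) = 6485.625; ΔPS = ½(277 + 299.5)(67.5 − 65) = 720.625.
Government spending = 25 × 299.5 = 7487.5.
Net change = 6485.625 + 720.625 − 7487.5 = -281.25. The loss equals the DWL triangle ½·25·22.5.

Net change in total surplus = -€281.25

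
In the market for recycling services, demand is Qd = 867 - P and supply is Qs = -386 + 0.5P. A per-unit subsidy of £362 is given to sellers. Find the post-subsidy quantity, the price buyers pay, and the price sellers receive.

Pre-subsidy: 867 - P = -386 + 0.5P gives P* = 2506/3, Q* = 95/3.
With the subsidy, sellers receive Ps = Pb + 362 for each unit, where Pb is the price buyers pay.
Supply in terms of Pb becomes Qs = -386 + 0.5(Pb + 362) = -205 + 0.5Pb. Setting this equal to demand: 867 - Pb = -205 + 0.5Pb, so Pb = 2144/3.
Sellers receive Ps = 2144/3 + 362 = 3230/3; Q' = 867 − 1·(2144/3) = 457/3.

Q' = 457/3; buyers pay 2144/3; sellers receive 3230/3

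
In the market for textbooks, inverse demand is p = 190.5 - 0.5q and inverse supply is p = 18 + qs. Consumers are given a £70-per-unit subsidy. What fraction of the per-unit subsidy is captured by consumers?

Consumer share = 1/3

Pre-subsidy: 190.5 - 0.5q = 18 + q gives q* = 115 and p* = 133.
With the rebate, buyers effectively pay pb = ps − 70, where ps is the price sellers receive.
On the curves, pb = 190.5 - 0.5q and ps = 18 + q; the wedge ps − pb = 70 gives 18 + q − (190.5 - 0.5q) = 70, so q' = 485/3.
Then pb = 190.5 − 0.5·(485/3) = 329/3 and ps = 18 + 1·(485/3) = 539/3.
Buyers' price falls by p* − pb = 133 − 329/3 = 70/3; sellers' price rises by ps − p* = 539/3 − 133 = 140/3.
So consumers capture (70/3)/70 = 1/3 of each unit of subsidy.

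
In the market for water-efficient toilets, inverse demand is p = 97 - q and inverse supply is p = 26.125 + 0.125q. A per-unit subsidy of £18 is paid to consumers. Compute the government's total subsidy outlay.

Pre-subsidy: 97 - q = 26.125 + 0.125q gives q* = 63 and p* = 34.
With the rebate, buyers effectively pay pb = ps − 18, where ps is the price sellers receive.
On the curves, pb = 97 - q and ps = 26.125 + 0.125q; the wedge ps − pb = 18 gives 26.125 + 0.125q − (97 - q) = 18, so q' = 79.
Then pb = 97 − 1·79 = 18 and ps = 26.125 + 0.125·79 = 36.
Government outlay = subsidy × quantity = 18 × 79 = 1422.

Government cost = £1422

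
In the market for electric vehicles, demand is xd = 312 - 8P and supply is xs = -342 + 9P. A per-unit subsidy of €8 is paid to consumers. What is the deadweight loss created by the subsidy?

Pre-subsidy: 312 - 8P = -342 + 9P gives P* = 654/17, x* = 72/17.
With the rebate, buyers effectively pay Pb = Ps − 8, where Ps is the price sellers receive.
Demand in terms of Ps becomes xd = 312 − 8(Ps − 8) = 376 - 8Ps. Setting this equal to supply: 376 - 8Ps = -342 + 9Ps, so Ps = 718/17.
Buyers pay Pb = 718/17 − 8 = 582/17; x' = -342 + 9·(718/17) = 648/17.
The subsidy expands output by 648/17 − 72/17 = 576/17 past the efficient level; on those units the gap between marginal cost and willingness to pay runs from 0 up to 8.
DWL = ½ × 8 × 576/17 = 2304/17.

Deadweight loss = 2304/17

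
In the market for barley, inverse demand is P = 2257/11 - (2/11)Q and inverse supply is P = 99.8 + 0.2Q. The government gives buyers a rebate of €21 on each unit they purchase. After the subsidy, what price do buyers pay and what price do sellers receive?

Buyers pay €145; sellers receive €166

Pre-subsidy: 2257/11 - (2/11)Q = 99.8 + 0.2Q gives Q* = 276 and P* = 155.
With the rebate, buyers effectively pay Pb = Ps − 21, where Ps is the price sellers receive.
On the curves, Pb = 2257/11 - (2/11)Q and Ps = 99.8 + 0.2Q; the wedge Ps − Pb = 21 gives 99.8 + 0.2Q − (2257/11 - (2/11)Q) = 21, so Q' = 331.
Then Pb = 2257/11 − (2/11)·331 = 145 and Ps = 99.8 + 0.2·331 = 166.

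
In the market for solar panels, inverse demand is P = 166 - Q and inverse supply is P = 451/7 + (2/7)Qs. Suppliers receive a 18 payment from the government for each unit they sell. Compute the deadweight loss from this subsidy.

Deadweight loss = 126

Pre-subsidy: 166 - Q = 451/7 + (2/7)Q gives Q* = 79 and P* = 87.
With the subsidy, sellers receive Ps = Pb + 18 for each unit, where Pb is the price buyers pay.
On the curves, Pb = 166 - Q and Ps = 451/7 + (2/7)Q; the wedge Ps − Pb = 18 gives 451/7 + (2/7)Q − (166 - Q) = 18, so Q' = 93.
Then Pb = 166 − 1·93 = 73 and Ps = 451/7 + (2/7)·93 = 91.
The subsidy expands output by 93 − 79 = 14 past the efficient level; on those units the gap between marginal cost and willingness to pay runs from 0 up to 18.
DWL = ½ × 18 × 14 = 126.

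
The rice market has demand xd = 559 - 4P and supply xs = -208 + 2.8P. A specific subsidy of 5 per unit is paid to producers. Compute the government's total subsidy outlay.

Pre-subsidy: 559 - 4P = -208 + 2.8P gives P* = 3835/34, x* = 1833/17.
With the subsidy, sellers receive Ps = Pb + 5 for each unit, where Pb is the price buyers pay.
Supply in terms of Pb becomes xs = -208 + 2.8(Pb + 5) = -194 + 2.8Pb. Setting this equal to demand: 559 - 4Pb = -194 + 2.8Pb, so Pb = 3765/34.
Sellers receive Ps = 3765/34 + 5 = 3935/34; x' = 559 − 4·(3765/34) = 1973/17.
Government outlay = subsidy × quantity = 5 × 1973/17 = 9865/17.

Government cost = 9865/17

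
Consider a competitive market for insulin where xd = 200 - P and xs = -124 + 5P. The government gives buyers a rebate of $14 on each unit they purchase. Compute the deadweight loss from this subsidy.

Deadweight loss = 245/3

Pre-subsidy: 200 - P = -124 + 5P gives P* = 54, x* = 146.
With the rebate, buyers effectively pay Pb = Ps − 14, where Ps is the price sellers receive.
Demand in terms of Ps becomes xd = 200 − 1(Ps − 14) = 214 - Ps. Setting this equal to supply: 214 - Ps = -124 + 5Ps, so Ps = 169/3.
Buyers pay Pb = 169/3 − 14 = 127/3; x' = -124 + 5·(169/3) = 473/3.
The subsidy expands output by 473/3 − 146 = 35/3 past the efficient level; on those units the gap between marginal cost and willingness to pay runs from 0 up to 14.
DWL = ½ × 14 × 35/3 = 245/3.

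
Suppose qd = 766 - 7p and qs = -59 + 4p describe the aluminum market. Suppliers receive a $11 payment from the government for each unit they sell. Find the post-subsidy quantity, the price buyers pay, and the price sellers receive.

Pre-subsidy: 766 - 7p = -59 + 4p gives p* = 75, q* = 241.
With the subsidy, sellers receive ps = pb + 11 for each unit, where pb is the price buyers pay.
Supply in terms of pb becomes qs = -59 + 4(pb + 11) = -15 + 4pb. Setting this equal to demand: 766 - 7pb = -15 + 4pb, so pb = 71.
Sellers receive ps = 71 + 11 = 82; q' = 766 − 7·71 = 269.

q' = 269; buyers pay $71; sellers receive $82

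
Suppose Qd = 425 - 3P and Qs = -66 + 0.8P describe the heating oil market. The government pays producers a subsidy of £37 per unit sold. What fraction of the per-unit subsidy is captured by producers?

Pre-subsidy: 425 - 3P = -66 + 0.8P gives P* = 2455/19, Q* = 710/19.
With the subsidy, sellers receive Ps = Pb + 37 for each unit, where Pb is the price buyers pay.
Supply in terms of Pb becomes Qs = -66 + 0.8(Pb + 37) = -36.4 + 0.8Pb. Setting this equal to demand: 425 - 3Pb = -36.4 + 0.8Pb, so Pb = 2307/19.
Sellers receive Ps = 2307/19 + 37 = 3010/19; Q' = 425 − 3·(2307/19) = 1154/19.
Buyers' price falls by P* − Pb = 2455/19 − 2307/19 = 148/19; sellers' price rises by Ps − P* = 3010/19 − 2455/19 = 555/19.
So producers capture (555/19)/37 = 15/19 of each unit of subsidy.

Producer share = 15/19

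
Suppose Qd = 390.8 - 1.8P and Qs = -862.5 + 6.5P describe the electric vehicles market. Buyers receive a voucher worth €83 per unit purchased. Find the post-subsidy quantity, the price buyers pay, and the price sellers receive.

Pre-subsidy: 390.8 - 1.8P = -862.5 + 6.5P gives P* = 151, Q* = 119.
With the rebate, buyers effectively pay Pb = Ps − 83, where Ps is the price sellers receive.
Demand in terms of Ps becomes Qd = 390.8 − 1.8(Ps − 83) = 540.2 - 1.8Ps. Setting this equal to supply: 540.2 - 1.8Ps = -862.5 + 6.5Ps, so Ps = 169.
Buyers pay Pb = 169 − 83 = 86; Q' = -862.5 + 6.5·169 = 236.

Q' = 236; buyers pay €86; sellers receive €169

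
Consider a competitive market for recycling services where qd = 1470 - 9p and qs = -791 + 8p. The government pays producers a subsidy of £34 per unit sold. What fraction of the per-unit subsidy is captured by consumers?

Consumer share = 8/17

Pre-subsidy: 1470 - 9p = -791 + 8p gives p* = 133, q* = 273.
With the subsidy, sellers receive ps = pb + 34 for each unit, where pb is the price buyers pay.
Supply in terms of pb becomes qs = -791 + 8(pb + 34) = -519 + 8pb. Setting this equal to demand: 1470 - 9pb = -519 + 8pb, so pb = 117.
Sellers receive ps = 117 + 34 = 151; q' = 1470 − 9·117 = 417.
Buyers' price falls by p* − pb = 133 − 117 = 16; sellers' price rises by ps − p* = 151 − 133 = 18.
So consumers capture 16/34 = 8/17 of each unit of subsidy.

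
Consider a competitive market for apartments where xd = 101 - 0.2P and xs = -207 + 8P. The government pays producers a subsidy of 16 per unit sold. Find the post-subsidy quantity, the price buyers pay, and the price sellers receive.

x' = 3961/41; buyers pay 900/41; sellers receive 1556/41

Pre-subsidy: 101 - 0.2P = -207 + 8P gives P* = 1540/41, x* = 3833/41.
With the subsidy, sellers receive Ps = Pb + 16 for each unit, where Pb is the price buyers pay.
Supply in terms of Pb becomes xs = -207 + 8(Pb + 16) = -79 + 8Pb. Setting this equal to demand: 101 - 0.2Pb = -79 + 8Pb, so Pb = 900/41.
Sellers receive Ps = 900/41 + 16 = 1556/41; x' = 101 − 0.2·(900/41) = 3961/41.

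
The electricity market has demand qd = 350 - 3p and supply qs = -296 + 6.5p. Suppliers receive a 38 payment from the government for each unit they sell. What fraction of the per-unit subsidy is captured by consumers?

Pre-subsidy: 350 - 3p = -296 + 6.5p gives p* = 68, q* = 146.
With the subsidy, sellers receive ps = pb + 38 for each unit, where pb is the price buyers pay.
Supply in terms of pb becomes qs = -296 + 6.5(pb + 38) = -49 + 6.5pb. Setting this equal to demand: 350 - 3pb = -49 + 6.5pb, so pb = 42.
Sellers receive ps = 42 + 38 = 80; q' = 350 − 3·42 = 224.
Buyers' price falls by p* − pb = 68 − 42 = 26; sellers' price rises by ps − p* = 80 − 68 = 12.
So consumers capture 26/38 = 13/19 of each unit of subsidy.

Consumer share = 13/19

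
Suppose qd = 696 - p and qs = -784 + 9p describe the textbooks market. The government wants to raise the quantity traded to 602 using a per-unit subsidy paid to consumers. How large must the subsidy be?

Required subsidy s = 60 per unit

At q = 602, invert demand for the buyer price: pb = (696 − 602)/1 = 94; invert supply for the seller price: ps = (602 − (-784))/9 = 154.
The subsidy must fill the gap: s = ps − pb = 154 − 94 = 60.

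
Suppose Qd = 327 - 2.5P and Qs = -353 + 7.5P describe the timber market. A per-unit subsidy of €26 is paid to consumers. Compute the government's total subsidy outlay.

Pre-subsidy: 327 - 2.5P = -353 + 7.5P gives P* = 68, Q* = 157.
With the rebate, buyers effectively pay Pb = Ps − 26, where Ps is the price sellers receive.
Demand in terms of Ps becomes Qd = 327 − 2.5(Ps − 26) = 392 - 2.5Ps. Setting this equal to supply: 392 - 2.5Ps = -353 + 7.5Ps, so Ps = 74.5.
Buyers pay Pb = 74.5 − 26 = 48.5; Q' = -353 + 7.5·74.5 = 205.75.
Government outlay = subsidy × quantity = 26 × 205.75 = 5349.5.

Government cost = €5349.5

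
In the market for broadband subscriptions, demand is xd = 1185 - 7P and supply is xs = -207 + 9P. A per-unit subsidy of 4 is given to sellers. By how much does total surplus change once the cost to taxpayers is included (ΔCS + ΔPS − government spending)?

Pre-subsidy: 1185 - 7P = -207 + 9P gives P* = 87, x* = 576.
With the subsidy, sellers receive Ps = Pb + 4 for each unit, where Pb is the price buyers pay.
Supply in terms of Pb becomes xs = -207 + 9(Pb + 4) = -171 + 9Pb. Setting this equal to demand: 1185 - 7Pb = -171 + 9Pb, so Pb = 84.75.
Sellers receive Ps = 84.75 + 4 = 88.75; x' = 1185 − 7·84.75 = 591.75.
ΔCS = ½(576 + 591.75)(87 − 84.75) = 1313.71875; ΔPS = ½(576 + 591.75)(88.75 − 87) = 1021.78125.
Government spending = 4 × 591.75 = 2367.
Net change = 1313.71875 + 1021.78125 − 2367 = -31.5. The loss equals the DWL triangle ½·4·15.75.

Net change in total surplus = -31.5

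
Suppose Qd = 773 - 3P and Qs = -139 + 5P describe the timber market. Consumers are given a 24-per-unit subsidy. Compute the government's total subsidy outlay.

Government cost = 11424

Pre-subsidy: 773 - 3P = -139 + 5P gives P* = 114, Q* = 431.
With the rebate, buyers effectively pay Pb = Ps − 24, where Ps is the price sellers receive.
Demand in terms of Ps becomes Qd = 773 − 3(Ps − 24) = 845 - 3Ps. Setting this equal to supply: 845 - 3Ps = -139 + 5Ps, so Ps = 123.
Buyers pay Pb = 123 − 24 = 99; Q' = -139 + 5·123 = 476.
Government outlay = subsidy × quantity = 24 × 476 = 11424.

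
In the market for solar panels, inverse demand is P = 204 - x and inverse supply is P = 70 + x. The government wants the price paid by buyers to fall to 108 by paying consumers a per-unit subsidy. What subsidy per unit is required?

Required subsidy s = 58 per unit

At a buyer price of 108, quantity demanded is 204 − 1·108 = 96.
Sellers supply 96 only when they receive Ps = 70 + 1·96 = 166.
s = Ps − Pb = 166 − 108 = 58.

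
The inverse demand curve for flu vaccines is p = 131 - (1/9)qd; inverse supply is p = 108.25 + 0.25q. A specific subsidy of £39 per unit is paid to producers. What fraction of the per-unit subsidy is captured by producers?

Pre-subsidy: 131 - (1/9)q = 108.25 + 0.25q gives q* = 63 and p* = 124.
With the subsidy, sellers receive ps = pb + 39 for each unit, where pb is the price buyers pay.
On the curves, pb = 131 - (1/9)q and ps = 108.25 + 0.25q; the wedge ps − pb = 39 gives 108.25 + 0.25q − (131 - (1/9)q) = 39, so q' = 171.
Then pb = 131 − (1/9)·171 = 112 and ps = 108.25 + 0.25·171 = 151.
Buyers' price falls by p* − pb = 124 − 112 = 12; sellers' price rises by ps − p* = 151 − 124 = 27.
So producers capture 27/39 = 9/13 of each unit of subsidy.

Producer share = 9/13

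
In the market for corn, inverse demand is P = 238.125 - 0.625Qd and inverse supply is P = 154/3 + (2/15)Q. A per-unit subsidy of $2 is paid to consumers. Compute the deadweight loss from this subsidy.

Pre-subsidy: 238.125 - 0.625Q = 154/3 + (2/15)Q gives Q* = 22415/91 and P* = 7660/91.
With the rebate, buyers effectively pay Pb = Ps − 2, where Ps is the price sellers receive.
On the curves, Pb = 238.125 - 0.625Q and Ps = 154/3 + (2/15)Q; the wedge Ps − Pb = 2 gives 154/3 + (2/15)Q − (238.125 - 0.625Q) = 2, so Q' = 22655/91.
Then Pb = 238.125 − 0.625·(22655/91) = 7510/91 and Ps = 154/3 + (2/15)·(22655/91) = 7692/91.
The subsidy expands output by 22655/91 − 22415/91 = 240/91 past the efficient level; on those units the gap between marginal cost and willingness to pay runs from 0 up to 2.
DWL = ½ × 2 × 240/91 = 240/91.

Deadweight loss = 240/91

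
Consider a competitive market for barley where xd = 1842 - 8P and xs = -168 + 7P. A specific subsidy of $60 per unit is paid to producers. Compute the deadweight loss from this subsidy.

Deadweight loss = $6720

Pre-subsidy: 1842 - 8P = -168 + 7P gives P* = 134, x* = 770.
With the subsidy, sellers receive Ps = Pb + 60 for each unit, where Pb is the price buyers pay.
Supply in terms of Pb becomes xs = -168 + 7(Pb + 60) = 252 + 7Pb. Setting this equal to demand: 1842 - 8Pb = 252 + 7Pb, so Pb = 106.
Sellers receive Ps = 106 + 60 = 166; x' = 1842 − 8·106 = 994.
The subsidy expands output by 994 − 770 = 224 past the efficient level; on those units the gap between marginal cost and willingness to pay runs from 0 up to 60.
DWL = ½ × 60 × 224 = 6720.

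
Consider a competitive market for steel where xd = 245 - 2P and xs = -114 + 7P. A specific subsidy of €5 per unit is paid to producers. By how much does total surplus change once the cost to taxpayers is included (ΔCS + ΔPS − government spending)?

Net change in total surplus = -175/9

Pre-subsidy: 245 - 2P = -114 + 7P gives P* = 359/9, x* = 1487/9.
With the subsidy, sellers receive Ps = Pb + 5 for each unit, where Pb is the price buyers pay.
Supply in terms of Pb becomes xs = -114 + 7(Pb + 5) = -79 + 7Pb. Setting this equal to demand: 245 - 2Pb = -79 + 7Pb, so Pb = 36.
Sellers receive Ps = 36 + 5 = 41; x' = 245 − 2·36 = 173.
ΔCS = ½(1487/9 + 173)(359/9 − 36) = 53270/81; ΔPS = ½(1487/9 + 173)(41 − 359/9) = 15220/81.
Government spending = 5 × 173 = 865.
Net change = 53270/81 + 15220/81 − 865 = -175/9. The loss equals the DWL triangle ½·5·70/9.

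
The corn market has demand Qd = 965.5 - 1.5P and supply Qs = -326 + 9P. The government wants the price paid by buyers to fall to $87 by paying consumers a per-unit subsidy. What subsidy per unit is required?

At a buyer price of 87, quantity demanded is 965.5 − 1.5·87 = 835.
Sellers supply 835 only when they receive Ps with -326 + 9·Ps = 835, i.e. Ps = 129.
s = Ps − Pb = 129 − 87 = 42.

Required subsidy s = $42 per unit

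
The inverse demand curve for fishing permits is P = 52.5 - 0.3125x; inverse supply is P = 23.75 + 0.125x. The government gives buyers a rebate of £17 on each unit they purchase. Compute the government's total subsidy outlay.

Pre-subsidy: 52.5 - 0.3125x = 23.75 + 0.125x gives x* = 460/7 and P* = 895/28.
With the rebate, buyers effectively pay Pb = Ps − 17, where Ps is the price sellers receive.
On the curves, Pb = 52.5 - 0.3125x and Ps = 23.75 + 0.125x; the wedge Ps − Pb = 17 gives 23.75 + 0.125x − (52.5 - 0.3125x) = 17, so x' = 732/7.
Then Pb = 52.5 − 0.3125·(732/7) = 555/28 and Ps = 23.75 + 0.125·(732/7) = 1031/28.
Government outlay = subsidy × quantity = 17 × 732/7 = 12444/7.

Government cost = 12444/7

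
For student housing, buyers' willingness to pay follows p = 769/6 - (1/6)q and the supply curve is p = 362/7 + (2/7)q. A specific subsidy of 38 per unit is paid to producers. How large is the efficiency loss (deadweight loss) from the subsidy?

Pre-subsidy: 769/6 - (1/6)q = 362/7 + (2/7)q gives q* = 169 and p* = 100.
With the subsidy, sellers receive ps = pb + 38 for each unit, where pb is the price buyers pay.
On the curves, pb = 769/6 - (1/6)q and ps = 362/7 + (2/7)q; the wedge ps − pb = 38 gives 362/7 + (2/7)q − (769/6 - (1/6)q) = 38, so q' = 253.
Then pb = 769/6 − (1/6)·253 = 86 and ps = 362/7 + (2/7)·253 = 124.
The subsidy expands output by 253 − 169 = 84 past the efficient level; on those units the gap between marginal cost and willingness to pay runs from 0 up to 38.
DWL = ½ × 38 × 84 = 1596.

Deadweight loss = 1596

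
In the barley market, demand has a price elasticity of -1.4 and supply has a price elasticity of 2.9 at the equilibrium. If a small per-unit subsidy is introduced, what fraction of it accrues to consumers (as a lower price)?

Consumer share = 29/43

For a small subsidy around the equilibrium, the benefit split depends on the relative slopes, which at a point are proportional to the elasticities.
Buyer share = εs/(εs + |εd|) = 2.9/(2.9 + 1.4) = 29/43; seller share = |εd|/(εs + |εd|) = 14/43.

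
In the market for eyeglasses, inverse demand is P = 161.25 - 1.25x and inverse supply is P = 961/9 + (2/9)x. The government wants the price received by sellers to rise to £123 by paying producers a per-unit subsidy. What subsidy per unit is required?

At a seller price of 123, quantity supplied is -480.5 + 4.5·123 = 73.
Buyers absorb 73 only when they pay Pb = 161.25 − 1.25·73 = 70.
s = Ps − Pb = 123 − 70 = 53.

Required subsidy s = £53 per unit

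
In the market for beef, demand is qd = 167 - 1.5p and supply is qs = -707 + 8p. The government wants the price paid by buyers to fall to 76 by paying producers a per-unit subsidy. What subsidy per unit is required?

Required subsidy s = 19 per unit

At a buyer price of 76, quantity demanded is 167 − 1.5·76 = 53.
Sellers supply 53 only when they receive ps with -707 + 8·ps = 53, i.e. ps = 95.
s = ps − pb = 95 − 76 = 19.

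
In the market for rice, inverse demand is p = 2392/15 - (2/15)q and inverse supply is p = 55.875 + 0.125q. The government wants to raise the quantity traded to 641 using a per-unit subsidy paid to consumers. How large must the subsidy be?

At q = 641, from the demand curve buyers pay pb = 2392/15 − (2/15)·641 = 74; from the supply curve sellers need ps = 55.875 + 0.125·641 = 136.
The subsidy must fill the gap: s = ps − pb = 136 − 74 = 62.

Required subsidy s = 62 per unit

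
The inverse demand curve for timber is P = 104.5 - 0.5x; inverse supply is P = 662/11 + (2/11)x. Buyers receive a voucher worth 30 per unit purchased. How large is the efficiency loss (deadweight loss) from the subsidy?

Deadweight loss = 660

Pre-subsidy: 104.5 - 0.5x = 662/11 + (2/11)x gives x* = 65 and P* = 72.
With the rebate, buyers effectively pay Pb = Ps − 30, where Ps is the price sellers receive.
On the curves, Pb = 104.5 - 0.5x and Ps = 662/11 + (2/11)x; the wedge Ps − Pb = 30 gives 662/11 + (2/11)x − (104.5 - 0.5x) = 30, so x' = 109.
Then Pb = 104.5 − 0.5·109 = 50 and Ps = 662/11 + (2/11)·109 = 80.
The subsidy expands output by 109 − 65 = 44 past the efficient level; on those units the gap between marginal cost and willingness to pay runs from 0 up to 30.
DWL = ½ × 30 × 44 = 660.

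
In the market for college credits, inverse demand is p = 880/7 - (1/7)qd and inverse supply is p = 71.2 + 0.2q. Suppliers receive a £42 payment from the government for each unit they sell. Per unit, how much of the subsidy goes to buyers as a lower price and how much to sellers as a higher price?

Pre-subsidy: 880/7 - (1/7)q = 71.2 + 0.2q gives q* = 159 and p* = 103.
With the subsidy, sellers receive ps = pb + 42 for each unit, where pb is the price buyers pay.
On the curves, pb = 880/7 - (1/7)q and ps = 71.2 + 0.2q; the wedge ps − pb = 42 gives 71.2 + 0.2q − (880/7 - (1/7)q) = 42, so q' = 281.5.
Then pb = 880/7 − (1/7)·281.5 = 85.5 and ps = 71.2 + 0.2·281.5 = 127.5.
Buyers' price falls by p* − pb = 103 − 85.5 = 17.5; sellers' price rises by ps − p* = 127.5 − 103 = 24.5.

Buyers gain £17.5 per unit; sellers gain £24.5 per unit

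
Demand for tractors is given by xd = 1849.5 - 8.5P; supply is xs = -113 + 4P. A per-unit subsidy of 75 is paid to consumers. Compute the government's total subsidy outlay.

Pre-subsidy: 1849.5 - 8.5P = -113 + 4P gives P* = 157, x* = 515.
With the rebate, buyers effectively pay Pb = Ps − 75, where Ps is the price sellers receive.
Demand in terms of Ps becomes xd = 1849.5 − 8.5(Ps − 75) = 2487 - 8.5Ps. Setting this equal to supply: 2487 - 8.5Ps = -113 + 4Ps, so Ps = 208.
Buyers pay Pb = 208 − 75 = 133; x' = -113 + 4·208 = 719.
Government outlay = subsidy × quantity = 75 × 719 = 53925.

Government cost = 53925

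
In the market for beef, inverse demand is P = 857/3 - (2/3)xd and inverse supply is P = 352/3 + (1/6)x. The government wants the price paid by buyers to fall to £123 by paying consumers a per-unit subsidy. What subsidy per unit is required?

Required subsidy s = £35 per unit

At a buyer price of 123, quantity demanded is 428.5 − 1.5·123 = 244.
Sellers supply 244 only when they receive Ps = 352/3 + (1/6)·244 = 158.
s = Ps − Pb = 158 − 123 = 35.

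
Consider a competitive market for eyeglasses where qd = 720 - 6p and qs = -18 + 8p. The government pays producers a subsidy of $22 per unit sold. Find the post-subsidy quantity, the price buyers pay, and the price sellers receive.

Pre-subsidy: 720 - 6p = -18 + 8p gives p* = 369/7, q* = 2826/7.
With the subsidy, sellers receive ps = pb + 22 for each unit, where pb is the price buyers pay.
Supply in terms of pb becomes qs = -18 + 8(pb + 22) = 158 + 8pb. Setting this equal to demand: 720 - 6pb = 158 + 8pb, so pb = 281/7.
Sellers receive ps = 281/7 + 22 = 435/7; q' = 720 − 6·(281/7) = 3354/7.

q' = 3354/7; buyers pay 281/7; sellers receive 435/7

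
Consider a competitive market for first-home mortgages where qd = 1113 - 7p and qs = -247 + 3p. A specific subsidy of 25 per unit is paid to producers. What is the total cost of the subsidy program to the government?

Pre-subsidy: 1113 - 7p = -247 + 3p gives p* = 136, q* = 161.
With the subsidy, sellers receive ps = pb + 25 for each unit, where pb is the price buyers pay.
Supply in terms of pb becomes qs = -247 + 3(pb + 25) = -172 + 3pb. Setting this equal to demand: 1113 - 7pb = -172 + 3pb, so pb = 128.5.
Sellers receive ps = 128.5 + 25 = 153.5; q' = 1113 − 7·128.5 = 213.5.
Government outlay = subsidy × quantity = 25 × 213.5 = 5337.5.

Government cost = 5337.5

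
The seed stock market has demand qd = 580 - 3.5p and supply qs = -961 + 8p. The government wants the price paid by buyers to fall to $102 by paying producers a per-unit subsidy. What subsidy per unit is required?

At a buyer price of 102, quantity demanded is 580 − 3.5·102 = 223.
Sellers supply 223 only when they receive ps with -961 + 8·ps = 223, i.e. ps = 148.
s = ps − pb = 148 − 102 = 46.

Required subsidy s = $46 per unit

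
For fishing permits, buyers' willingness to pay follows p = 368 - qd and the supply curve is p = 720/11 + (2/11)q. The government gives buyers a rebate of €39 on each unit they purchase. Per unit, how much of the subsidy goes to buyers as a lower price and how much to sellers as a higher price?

Pre-subsidy: 368 - q = 720/11 + (2/11)q gives q* = 256 and p* = 112.
With the rebate, buyers effectively pay pb = ps − 39, where ps is the price sellers receive.
On the curves, pb = 368 - q and ps = 720/11 + (2/11)q; the wedge ps − pb = 39 gives 720/11 + (2/11)q − (368 - q) = 39, so q' = 289.
Then pb = 368 − 1·289 = 79 and ps = 720/11 + (2/11)·289 = 118.
Buyers' price falls by p* − pb = 112 − 79 = 33; sellers' price rises by ps − p* = 118 − 112 = 6.

Buyers gain €33 per unit; sellers gain €6 per unit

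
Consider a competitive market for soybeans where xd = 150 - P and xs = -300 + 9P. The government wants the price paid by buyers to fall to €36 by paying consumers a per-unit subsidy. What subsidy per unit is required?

Required subsidy s = €10 per unit

At a buyer price of 36, quantity demanded is 150 − 1·36 = 114.
Sellers supply 114 only when they receive Ps with -300 + 9·Ps = 114, i.e. Ps = 46.
s = Ps − Pb = 46 − 36 = 10.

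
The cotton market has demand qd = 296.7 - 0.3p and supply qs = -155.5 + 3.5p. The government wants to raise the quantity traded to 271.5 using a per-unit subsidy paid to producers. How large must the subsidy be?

At q = 271.5, invert demand for the buyer price: pb = (296.7 − 271.5)/0.3 = 84; invert supply for the seller price: ps = (271.5 − (-155.5))/3.5 = 122.
The subsidy must fill the gap: s = ps − pb = 122 − 84 = 38.

Required subsidy s = 38 per unit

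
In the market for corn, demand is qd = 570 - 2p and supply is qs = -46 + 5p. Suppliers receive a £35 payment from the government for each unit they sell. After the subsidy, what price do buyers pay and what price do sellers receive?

Buyers pay £63; sellers receive £98

Pre-subsidy: 570 - 2p = -46 + 5p gives p* = 88, q* = 394.
With the subsidy, sellers receive ps = pb + 35 for each unit, where pb is the price buyers pay.
Supply in terms of pb becomes qs = -46 + 5(pb + 35) = 129 + 5pb. Setting this equal to demand: 570 - 2pb = 129 + 5pb, so pb = 63.
Sellers receive ps = 63 + 35 = 98; q' = 570 − 2·63 = 444.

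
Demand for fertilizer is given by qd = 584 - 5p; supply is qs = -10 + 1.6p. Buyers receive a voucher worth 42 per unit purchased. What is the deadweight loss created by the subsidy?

Pre-subsidy: 584 - 5p = -10 + 1.6p gives p* = 90, q* = 134.
With the rebate, buyers effectively pay pb = ps − 42, where ps is the price sellers receive.
Demand in terms of ps becomes qd = 584 − 5(ps − 42) = 794 - 5ps. Setting this equal to supply: 794 - 5ps = -10 + 1.6ps, so ps = 1340/11.
Buyers pay pb = 1340/11 − 42 = 878/11; q' = -10 + 1.6·(1340/11) = 2034/11.
The subsidy expands output by 2034/11 − 134 = 560/11 past the efficient level; on those units the gap between marginal cost and willingness to pay runs from 0 up to 42.
DWL = ½ × 42 × 560/11 = 11760/11.

Deadweight loss = 11760/11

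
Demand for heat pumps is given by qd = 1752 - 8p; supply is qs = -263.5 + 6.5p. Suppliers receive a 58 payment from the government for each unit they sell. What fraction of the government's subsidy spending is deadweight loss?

Pre-subsidy: 1752 - 8p = -263.5 + 6.5p gives p* = 139, q* = 640.
With the subsidy, sellers receive ps = pb + 58 for each unit, where pb is the price buyers pay.
Supply in terms of pb becomes qs = -263.5 + 6.5(pb + 58) = 113.5 + 6.5pb. Setting this equal to demand: 1752 - 8pb = 113.5 + 6.5pb, so pb = 113.
Sellers receive ps = 113 + 58 = 171; q' = 1752 − 8·113 = 848.
ΔCS = ½(640 + 848)(139 − 113) = 19344; ΔPS = ½(640 + 848)(171 − 139) = 23808.
Government spending = 58 × 848 = 49184.
DWL = ½ × 58 × (848 − 640) = 6032; fraction = 6032 / 49184 = 13/106.

DWL / government spending = 13/106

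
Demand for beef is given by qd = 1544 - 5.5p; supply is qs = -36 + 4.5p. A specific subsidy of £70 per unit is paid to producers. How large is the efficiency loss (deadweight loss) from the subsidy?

Pre-subsidy: 1544 - 5.5p = -36 + 4.5p gives p* = 158, q* = 675.
With the subsidy, sellers receive ps = pb + 70 for each unit, where pb is the price buyers pay.
Supply in terms of pb becomes qs = -36 + 4.5(pb + 70) = 279 + 4.5pb. Setting this equal to demand: 1544 - 5.5pb = 279 + 4.5pb, so pb = 126.5.
Sellers receive ps = 126.5 + 70 = 196.5; q' = 1544 − 5.5·126.5 = 848.25.
The subsidy expands output by 848.25 − 675 = 173.25 past the efficient level; on those units the gap between marginal cost and willingness to pay runs from 0 up to 70.
DWL = ½ × 70 × 173.25 = 6063.75.

Deadweight loss = £6063.75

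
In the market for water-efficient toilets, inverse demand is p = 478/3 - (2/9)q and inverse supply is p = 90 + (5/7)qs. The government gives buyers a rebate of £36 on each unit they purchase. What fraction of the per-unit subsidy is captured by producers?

Producer share = 45/59

Pre-subsidy: 478/3 - (2/9)q = 90 + (5/7)q gives q* = 4368/59 and p* = 8430/59.
With the rebate, buyers effectively pay pb = ps − 36, where ps is the price sellers receive.
On the curves, pb = 478/3 - (2/9)q and ps = 90 + (5/7)q; the wedge ps − pb = 36 gives 90 + (5/7)q − (478/3 - (2/9)q) = 36, so q' = 6636/59.
Then pb = 478/3 − (2/9)·(6636/59) = 7926/59 and ps = 90 + (5/7)·(6636/59) = 10050/59.
Buyers' price falls by p* − pb = 8430/59 − 7926/59 = 504/59; sellers' price rises by ps − p* = 10050/59 − 8430/59 = 1620/59.
So producers capture (1620/59)/36 = 45/59 of each unit of subsidy.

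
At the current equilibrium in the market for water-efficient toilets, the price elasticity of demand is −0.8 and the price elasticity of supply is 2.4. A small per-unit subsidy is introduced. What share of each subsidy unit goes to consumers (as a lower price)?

Consumer share = 0.75

For a small subsidy around the equilibrium, the benefit split depends on the relative slopes, which at a point are proportional to the elasticities.
Buyer share = εs/(εs + |εd|) = 2.4/(2.4 + 0.8) = 0.75; seller share = |εd|/(εs + |εd|) = 0.25.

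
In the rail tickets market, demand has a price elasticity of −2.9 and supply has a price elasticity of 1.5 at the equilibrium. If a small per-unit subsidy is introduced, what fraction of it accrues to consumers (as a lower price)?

For a small subsidy around the equilibrium, the benefit split depends on the relative slopes, which at a point are proportional to the elasticities.
Buyer share = εs/(εs + |εd|) = 1.5/(1.5 + 2.9) = 15/44; seller share = |εd|/(εs + |εd|) = 29/44.

Consumer share = 15/44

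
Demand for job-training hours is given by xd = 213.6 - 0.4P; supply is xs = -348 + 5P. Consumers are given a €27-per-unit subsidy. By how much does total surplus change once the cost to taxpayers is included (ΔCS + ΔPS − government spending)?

Pre-subsidy: 213.6 - 0.4P = -348 + 5P gives P* = 104, x* = 172.
With the rebate, buyers effectively pay Pb = Ps − 27, where Ps is the price sellers receive.
Demand in terms of Ps becomes xd = 213.6 − 0.4(Ps − 27) = 224.4 - 0.4Ps. Setting this equal to supply: 224.4 - 0.4Ps = -348 + 5Ps, so Ps = 106.
Buyers pay Pb = 106 − 27 = 79; x' = -348 + 5·106 = 182.
ΔCS = ½(172 + 182)(104 − 79) = 4425; ΔPS = ½(172 + 182)(106 − 104) = 354.
Government spending = 27 × 182 = 4914.
Net change = 4425 + 354 − 4914 = -135. The loss equals the DWL triangle ½·27·10.

Net change in total surplus = -€135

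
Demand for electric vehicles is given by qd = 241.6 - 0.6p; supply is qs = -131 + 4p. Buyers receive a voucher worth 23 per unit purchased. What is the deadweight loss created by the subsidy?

Pre-subsidy: 241.6 - 0.6p = -131 + 4p gives p* = 81, q* = 193.
With the rebate, buyers effectively pay pb = ps − 23, where ps is the price sellers receive.
Demand in terms of ps becomes qd = 241.6 − 0.6(ps − 23) = 255.4 - 0.6ps. Setting this equal to supply: 255.4 - 0.6ps = -131 + 4ps, so ps = 84.
Buyers pay pb = 84 − 23 = 61; q' = -131 + 4·84 = 205.
The subsidy expands output by 205 − 193 = 12 past the efficient level; on those units the gap between marginal cost and willingness to pay runs from 0 up to 23.
DWL = ½ × 23 × 12 = 138.

Deadweight loss = 138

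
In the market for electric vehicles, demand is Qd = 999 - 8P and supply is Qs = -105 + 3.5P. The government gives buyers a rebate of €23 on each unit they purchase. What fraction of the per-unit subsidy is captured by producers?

Producer share = 16/23

Pre-subsidy: 999 - 8P = -105 + 3.5P gives P* = 96, Q* = 231.
With the rebate, buyers effectively pay Pb = Ps − 23, where Ps is the price sellers receive.
Demand in terms of Ps becomes Qd = 999 − 8(Ps − 23) = 1183 - 8Ps. Setting this equal to supply: 1183 - 8Ps = -105 + 3.5Ps, so Ps = 112.
Buyers pay Pb = 112 − 23 = 89; Q' = -105 + 3.5·112 = 287.
Buyers' price falls by P* − Pb = 96 − 89 = 7; sellers' price rises by Ps − P* = 112 − 96 = 16.
So producers capture 16/23 = 16/23 of each unit of subsidy.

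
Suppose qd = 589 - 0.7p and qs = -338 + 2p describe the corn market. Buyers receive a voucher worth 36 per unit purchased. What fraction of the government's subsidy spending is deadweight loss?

Pre-subsidy: 589 - 0.7p = -338 + 2p gives p* = 1030/3, q* = 1046/3.
With the rebate, buyers effectively pay pb = ps − 36, where ps is the price sellers receive.
Demand in terms of ps becomes qd = 589 − 0.7(ps − 36) = 614.2 - 0.7ps. Setting this equal to supply: 614.2 - 0.7ps = -338 + 2ps, so ps = 1058/3.
Buyers pay pb = 1058/3 − 36 = 950/3; q' = -338 + 2·(1058/3) = 1102/3.
ΔCS = ½(1046/3 + 1102/3)(1030/3 − 950/3) = 28640/3; ΔPS = ½(1046/3 + 1102/3)(1058/3 − 1030/3) = 10024/3.
Government spending = 36 × 1102/3 = 13224.
DWL = ½ × 36 × (1102/3 − 1046/3) = 336; fraction = 336 / 13224 = 14/551.

DWL / government spending = 14/551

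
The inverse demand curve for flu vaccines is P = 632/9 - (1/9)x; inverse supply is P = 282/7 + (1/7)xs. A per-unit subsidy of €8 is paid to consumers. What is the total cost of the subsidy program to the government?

Government cost = €1195

Pre-subsidy: 632/9 - (1/9)x = 282/7 + (1/7)x gives x* = 117.875 and P* = 57.125.
With the rebate, buyers effectively pay Pb = Ps − 8, where Ps is the price sellers receive.
On the curves, Pb = 632/9 - (1/9)x and Ps = 282/7 + (1/7)x; the wedge Ps − Pb = 8 gives 282/7 + (1/7)x − (632/9 - (1/9)x) = 8, so x' = 149.375.
Then Pb = 632/9 − (1/9)·149.375 = 53.625 and Ps = 282/7 + (1/7)·149.375 = 61.625.
Government outlay = subsidy × quantity = 8 × 149.375 = 1195.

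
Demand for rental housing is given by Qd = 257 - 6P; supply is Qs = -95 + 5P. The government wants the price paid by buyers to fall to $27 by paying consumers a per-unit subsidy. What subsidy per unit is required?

At a buyer price of 27, quantity demanded is 257 − 6·27 = 95.
Sellers supply 95 only when they receive Ps with -95 + 5·Ps = 95, i.e. Ps = 38.
s = Ps − Pb = 38 − 27 = 11.

Required subsidy s = $11 per unit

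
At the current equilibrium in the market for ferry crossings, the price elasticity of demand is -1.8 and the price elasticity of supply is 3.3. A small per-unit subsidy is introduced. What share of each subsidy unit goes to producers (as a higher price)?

For a small subsidy around the equilibrium, the benefit split depends on the relative slopes, which at a point are proportional to the elasticities.
Buyer share = εs/(εs + |εd|) = 3.3/(3.3 + 1.8) = 11/17; seller share = |εd|/(εs + |εd|) = 6/17.
So producers capture 6/17 of the subsidy.

Producer share = 6/17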